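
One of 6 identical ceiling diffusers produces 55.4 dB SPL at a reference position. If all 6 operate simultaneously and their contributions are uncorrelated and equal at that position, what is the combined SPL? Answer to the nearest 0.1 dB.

63.2 dB SPL

6 equal incoherent sources raise the level by 10·log₁₀(6) = 7.78 dB.
L_total = 55.4 + 7.78 = 63.2 dB SPL.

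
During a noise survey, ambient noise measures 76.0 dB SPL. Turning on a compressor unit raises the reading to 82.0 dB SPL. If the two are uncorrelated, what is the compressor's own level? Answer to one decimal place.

80.7 dB SPL

Remove the background by subtracting linear intensities:
L_src = 10·log₁₀(10^(82.0/10) − 10^(76.0/10)) = 10·log₁₀(118700000) = 80.7 dB SPL.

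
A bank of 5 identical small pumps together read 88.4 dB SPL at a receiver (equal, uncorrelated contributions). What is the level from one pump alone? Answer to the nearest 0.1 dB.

81.4 dB SPL

5 equal incoherent sources add 10·log₁₀(5) = 6.99 dB over one source.
L_one = 88.4 − 6.99 = 81.4 dB SPL.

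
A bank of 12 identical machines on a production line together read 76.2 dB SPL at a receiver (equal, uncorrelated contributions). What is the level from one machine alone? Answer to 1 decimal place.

65.4 dB SPL

12 equal incoherent sources add 10·log₁₀(12) = 10.79 dB over one source.
L_one = 76.2 − 10.79 = 65.4 dB SPL.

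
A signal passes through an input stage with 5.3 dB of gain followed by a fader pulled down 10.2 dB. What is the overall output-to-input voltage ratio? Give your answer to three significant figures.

Net gain = 5.3 + (−10.2) = -4.9 dB.
Voltage ratio = 10^(-4.9/20) = 0.569.

0.569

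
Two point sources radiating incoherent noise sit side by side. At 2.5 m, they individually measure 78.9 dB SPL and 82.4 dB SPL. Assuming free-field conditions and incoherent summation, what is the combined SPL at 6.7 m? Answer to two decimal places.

Combined at 2.5 m: 10·log₁₀(10^(78.9/10)+10^(82.4/10)) = 84.004 dB SPL.
Then apply −20·log₁₀(6.7/2.5) = -8.563 dB → 75.44 dB SPL.

75.44 dB SPL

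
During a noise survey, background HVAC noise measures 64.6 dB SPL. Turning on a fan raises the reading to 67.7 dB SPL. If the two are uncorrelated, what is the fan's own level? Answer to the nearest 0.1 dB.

Background correction is a power subtraction:
L_src = 10·log₁₀(10^(67.7/10) − 10^(64.6/10)) = 10·log₁₀(3004000) = 64.8 dB SPL.

64.8 dB SPL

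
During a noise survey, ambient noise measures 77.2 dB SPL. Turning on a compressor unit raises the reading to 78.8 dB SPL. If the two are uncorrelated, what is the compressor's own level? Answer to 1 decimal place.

Background correction is a power subtraction:
L_src = 10·log₁₀(10^(78.8/10) − 10^(77.2/10)) = 10·log₁₀(23380000) = 73.7 dB SPL.

73.7 dB SPL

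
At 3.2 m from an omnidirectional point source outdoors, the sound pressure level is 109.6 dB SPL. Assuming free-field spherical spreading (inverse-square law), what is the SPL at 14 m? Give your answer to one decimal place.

Inverse-square spreading gives ΔL = −20·log₁₀(d₂/d₁).
ΔL = −20·log₁₀(14/3.2) = -12.82 dB, so L₂ = 109.6 + (-12.82) = 96.8 dB SPL.

96.8 dB SPL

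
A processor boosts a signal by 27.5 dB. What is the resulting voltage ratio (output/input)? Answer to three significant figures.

23.7

Voltage ratio = 10^(dB/20).
10^(27.5/20) = 10^(1.375) = 23.7.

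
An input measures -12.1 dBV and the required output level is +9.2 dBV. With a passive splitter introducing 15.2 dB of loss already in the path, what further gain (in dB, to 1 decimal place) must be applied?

The required make-up gain is the shortfall in the dB sum.
G = +9.2 − (-12.1) + 15.2 = 36.5 dB.

36.5 dB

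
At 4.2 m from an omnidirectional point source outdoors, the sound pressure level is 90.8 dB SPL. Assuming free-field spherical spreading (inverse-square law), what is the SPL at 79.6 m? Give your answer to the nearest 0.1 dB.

65.2 dB SPL

For a point source in a free field, ΔL = −20·log₁₀(d₂/d₁).
ΔL = −20·log₁₀(79.6/4.2) = -25.55 dB, so L₂ = 90.8 + (-25.55) = 65.2 dB SPL.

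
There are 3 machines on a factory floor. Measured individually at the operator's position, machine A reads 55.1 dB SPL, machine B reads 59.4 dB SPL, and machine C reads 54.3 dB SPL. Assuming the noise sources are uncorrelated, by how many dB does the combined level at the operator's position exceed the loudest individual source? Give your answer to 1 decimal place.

2.3 dB

Add the sources as powers (linear), then convert back to dB:
L_total = 10·log₁₀(10^(55.1/10) + 10^(59.4/10) + 10^(54.3/10)) = 61.65 dB SPL.
Excess over the loudest (59.4 dB): 61.65 − 59.4 = 2.3 dB.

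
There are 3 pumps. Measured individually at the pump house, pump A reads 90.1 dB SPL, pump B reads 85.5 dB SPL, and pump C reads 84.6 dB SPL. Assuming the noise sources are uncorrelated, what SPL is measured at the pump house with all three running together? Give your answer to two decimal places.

92.22 dB SPL

Incoherent sources sum as intensities:
L_total = 10·log₁₀(10^(90.1/10) + 10^(85.5/10) + 10^(84.6/10)) = 10·log₁₀(1667000000) = 92.22 dB SPL.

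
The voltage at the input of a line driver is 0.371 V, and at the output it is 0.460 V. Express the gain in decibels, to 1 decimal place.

1.9 dB

Voltage ratio → dB uses the 20·log₁₀ form:
20·log₁₀(0.460/0.371) = 20·log₁₀(1.240) = 1.9 dB.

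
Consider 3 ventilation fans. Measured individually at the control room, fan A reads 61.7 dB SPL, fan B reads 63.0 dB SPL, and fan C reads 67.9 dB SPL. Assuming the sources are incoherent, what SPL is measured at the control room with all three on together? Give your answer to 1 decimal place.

Uncorrelated sources add in intensity (power), not in dB.
L_total = 10·log₁₀(10^(61.7/10) + 10^(63.0/10) + 10^(67.9/10)) = 10·log₁₀(9640000) = 69.8 dB SPL.

69.8 dB SPL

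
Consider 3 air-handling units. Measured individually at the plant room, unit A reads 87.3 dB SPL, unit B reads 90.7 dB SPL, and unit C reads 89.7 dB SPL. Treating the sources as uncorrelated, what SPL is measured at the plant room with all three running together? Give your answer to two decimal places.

94.22 dB SPL

Incoherent sources sum as intensities:
L_total = 10·log₁₀(10^(87.3/10) + 10^(90.7/10) + 10^(89.7/10)) = 10·log₁₀(2645000000) = 94.22 dB SPL.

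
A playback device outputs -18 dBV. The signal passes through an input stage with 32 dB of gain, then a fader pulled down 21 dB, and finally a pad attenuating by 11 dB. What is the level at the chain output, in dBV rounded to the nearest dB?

Cascaded gains and losses add directly in dB.
-18 + 32 − 21 − 11 = -18 dBV.

-18 dBV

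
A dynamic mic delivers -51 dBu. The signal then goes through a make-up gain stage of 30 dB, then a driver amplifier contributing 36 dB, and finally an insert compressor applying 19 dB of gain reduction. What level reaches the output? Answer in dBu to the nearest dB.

Gain stages sum in dB:
-51 + 30 + 36 − 19 = -4 dBu.

-4 dBu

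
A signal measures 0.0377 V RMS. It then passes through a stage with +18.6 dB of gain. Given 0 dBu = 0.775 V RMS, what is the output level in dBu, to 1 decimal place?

-7.7 dBu

Input level: 20·log₁₀(0.0377/0.775) = -26.26 dBu.
Output: -26.26 + 18.6 = -7.7 dBu.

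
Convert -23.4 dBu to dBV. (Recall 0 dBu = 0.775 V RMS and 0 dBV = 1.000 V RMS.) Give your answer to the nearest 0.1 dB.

-25.6 dBV

The offset between the scales is 20·log₁₀(0.775/1.000) = −2.214 dB.
So dBV = -23.4 − 2.214 = -25.6 dBV.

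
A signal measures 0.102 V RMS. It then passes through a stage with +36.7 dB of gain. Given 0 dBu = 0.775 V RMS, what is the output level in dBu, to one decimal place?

+19.1 dBu

Input level: 20·log₁₀(0.102/0.775) = -17.61 dBu.
Output: -17.61 + 36.7 = +19.1 dBu.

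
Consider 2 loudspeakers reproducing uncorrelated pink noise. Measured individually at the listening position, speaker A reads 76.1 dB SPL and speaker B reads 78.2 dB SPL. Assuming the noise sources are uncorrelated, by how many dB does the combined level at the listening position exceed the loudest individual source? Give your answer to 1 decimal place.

2.1 dB

Incoherent sources sum as intensities:
L_total = 10·log₁₀(10^(76.1/10) + 10^(78.2/10)) = 80.29 dB SPL.
Excess over the loudest (78.2 dB): 80.29 − 78.2 = 2.1 dB.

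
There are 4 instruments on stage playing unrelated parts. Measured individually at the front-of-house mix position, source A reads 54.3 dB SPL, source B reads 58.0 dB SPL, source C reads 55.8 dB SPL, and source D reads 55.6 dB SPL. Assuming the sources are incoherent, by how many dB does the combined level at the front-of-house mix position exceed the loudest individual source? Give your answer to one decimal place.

Incoherent sources sum as intensities:
L_total = 10·log₁₀(10^(54.3/10) + 10^(58.0/10) + 10^(55.8/10) + 10^(55.6/10)) = 62.16 dB SPL.
Excess over the loudest (58.0 dB): 62.16 − 58.0 = 4.2 dB.

4.2 dB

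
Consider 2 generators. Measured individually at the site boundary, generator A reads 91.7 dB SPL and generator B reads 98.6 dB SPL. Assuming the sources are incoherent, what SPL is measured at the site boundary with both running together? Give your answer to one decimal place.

Add the sources as powers (linear), then convert back to dB:
L_total = 10·log₁₀(10^(91.7/10) + 10^(98.6/10)) = 10·log₁₀(8723000000) = 99.4 dB SPL.

99.4 dB SPL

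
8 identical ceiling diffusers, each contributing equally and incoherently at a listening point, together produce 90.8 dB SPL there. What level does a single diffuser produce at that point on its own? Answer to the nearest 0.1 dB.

8 equal incoherent sources add 10·log₁₀(8) = 9.03 dB over one source.
L_one = 90.8 − 9.03 = 81.8 dB SPL.

81.8 dB SPL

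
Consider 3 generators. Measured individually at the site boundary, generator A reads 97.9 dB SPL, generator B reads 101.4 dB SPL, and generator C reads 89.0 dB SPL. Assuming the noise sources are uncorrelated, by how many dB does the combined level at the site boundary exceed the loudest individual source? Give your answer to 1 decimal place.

Incoherent sources sum as intensities:
L_total = 10·log₁₀(10^(97.9/10) + 10^(101.4/10) + 10^(89.0/10)) = 103.17 dB SPL.
Excess over the loudest (101.4 dB): 103.17 − 101.4 = 1.8 dB.

1.8 dB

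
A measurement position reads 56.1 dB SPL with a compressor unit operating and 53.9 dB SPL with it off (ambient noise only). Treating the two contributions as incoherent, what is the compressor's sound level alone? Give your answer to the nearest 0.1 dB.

52.1 dB SPL

Background correction is a power subtraction:
L_src = 10·log₁₀(10^(56.1/10) − 10^(53.9/10)) = 10·log₁₀(161900) = 52.1 dB SPL.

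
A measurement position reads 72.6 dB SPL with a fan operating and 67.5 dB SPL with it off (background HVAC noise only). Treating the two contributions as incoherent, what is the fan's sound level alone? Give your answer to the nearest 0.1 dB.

Remove the background by subtracting linear intensities:
L_src = 10·log₁₀(10^(72.6/10) − 10^(67.5/10)) = 10·log₁₀(12570000) = 71.0 dB SPL.

71.0 dB SPL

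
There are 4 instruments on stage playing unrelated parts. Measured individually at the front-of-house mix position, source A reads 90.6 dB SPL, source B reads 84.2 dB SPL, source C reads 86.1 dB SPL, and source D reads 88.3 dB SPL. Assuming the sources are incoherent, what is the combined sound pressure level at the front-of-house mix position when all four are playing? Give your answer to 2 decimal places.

Incoherent sources sum as intensities:
L_total = 10·log₁₀(10^(90.6/10) + 10^(84.2/10) + 10^(86.1/10) + 10^(88.3/10)) = 10·log₁₀(2495000000) = 93.97 dB SPL.

93.97 dB SPL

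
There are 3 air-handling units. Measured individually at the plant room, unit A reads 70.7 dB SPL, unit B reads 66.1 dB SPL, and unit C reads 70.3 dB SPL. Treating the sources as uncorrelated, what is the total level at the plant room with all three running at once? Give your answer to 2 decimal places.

74.24 dB SPL

Add the sources as powers (linear), then convert back to dB:
L_total = 10·log₁₀(10^(70.7/10) + 10^(66.1/10) + 10^(70.3/10)) = 10·log₁₀(26540000) = 74.24 dB SPL.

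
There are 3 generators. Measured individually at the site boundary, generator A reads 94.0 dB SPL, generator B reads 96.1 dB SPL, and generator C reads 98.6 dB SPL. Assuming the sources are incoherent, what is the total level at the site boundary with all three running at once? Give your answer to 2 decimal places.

101.41 dB SPL

Uncorrelated sources add in intensity (power), not in dB.
L_total = 10·log₁₀(10^(94.0/10) + 10^(96.1/10) + 10^(98.6/10)) = 10·log₁₀(13830000000) = 101.41 dB SPL.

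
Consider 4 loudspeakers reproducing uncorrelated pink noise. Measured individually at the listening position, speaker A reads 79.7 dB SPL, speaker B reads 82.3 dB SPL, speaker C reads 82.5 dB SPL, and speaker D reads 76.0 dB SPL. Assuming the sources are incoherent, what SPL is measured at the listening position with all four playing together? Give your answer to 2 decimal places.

Add the sources as powers (linear), then convert back to dB:
L_total = 10·log₁₀(10^(79.7/10) + 10^(82.3/10) + 10^(82.5/10) + 10^(76.0/10)) = 10·log₁₀(480800000) = 86.82 dB SPL.

86.82 dB SPL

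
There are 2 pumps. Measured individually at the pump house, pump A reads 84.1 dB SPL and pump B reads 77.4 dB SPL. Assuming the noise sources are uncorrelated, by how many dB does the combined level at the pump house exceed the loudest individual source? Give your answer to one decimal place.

Incoherent sources sum as intensities:
L_total = 10·log₁₀(10^(84.1/10) + 10^(77.4/10)) = 84.94 dB SPL.
Excess over the loudest (84.1 dB): 84.94 − 84.1 = 0.8 dB.

0.8 dB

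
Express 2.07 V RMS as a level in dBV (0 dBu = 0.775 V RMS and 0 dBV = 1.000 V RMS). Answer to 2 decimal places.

dBV = 20·log₁₀(V / 1.000 V).
20·log₁₀(2.07/1.000) = +6.32 dBV.

+6.32 dBV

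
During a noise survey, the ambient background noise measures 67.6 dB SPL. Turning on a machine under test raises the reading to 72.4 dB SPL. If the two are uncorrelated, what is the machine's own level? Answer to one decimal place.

Subtract intensities: L_src = 10·log₁₀(10^(L_total/10) − 10^(L_bg/10)).
L_src = 10·log₁₀(10^(72.4/10) − 10^(67.6/10)) = 10·log₁₀(11620000) = 70.7 dB SPL.

70.7 dB SPL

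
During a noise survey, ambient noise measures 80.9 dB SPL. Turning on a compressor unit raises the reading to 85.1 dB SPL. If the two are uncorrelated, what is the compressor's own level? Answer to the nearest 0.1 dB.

83.0 dB SPL

Background correction is a power subtraction:
L_src = 10·log₁₀(10^(85.1/10) − 10^(80.9/10)) = 10·log₁₀(200600000) = 83.0 dB SPL.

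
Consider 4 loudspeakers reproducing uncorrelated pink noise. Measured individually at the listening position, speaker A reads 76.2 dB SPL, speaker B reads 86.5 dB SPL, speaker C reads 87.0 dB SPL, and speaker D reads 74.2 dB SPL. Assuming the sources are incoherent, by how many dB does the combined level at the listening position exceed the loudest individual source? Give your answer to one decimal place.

3.1 dB

Uncorrelated sources add in intensity (power), not in dB.
L_total = 10·log₁₀(10^(76.2/10) + 10^(86.5/10) + 10^(87.0/10) + 10^(74.2/10)) = 90.07 dB SPL.
Excess over the loudest (87.0 dB): 90.07 − 87.0 = 3.1 dB.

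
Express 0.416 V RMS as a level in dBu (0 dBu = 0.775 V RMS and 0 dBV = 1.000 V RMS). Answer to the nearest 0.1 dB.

-5.4 dBu

dBu = 20·log₁₀(V / 0.775 V).
20·log₁₀(0.416/0.775) = -5.4 dBu.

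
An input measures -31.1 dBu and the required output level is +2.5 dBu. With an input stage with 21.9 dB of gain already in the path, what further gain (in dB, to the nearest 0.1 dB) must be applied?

11.7 dB

The required make-up gain is the shortfall in the dB sum.
G = +2.5 − (-31.1) − 21.9 = 11.7 dB.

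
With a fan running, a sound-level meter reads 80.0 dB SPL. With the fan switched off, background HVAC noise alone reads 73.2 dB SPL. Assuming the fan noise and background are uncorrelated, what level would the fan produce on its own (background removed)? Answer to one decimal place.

Subtract intensities: L_src = 10·log₁₀(10^(L_total/10) − 10^(L_bg/10)).
L_src = 10·log₁₀(10^(80.0/10) − 10^(73.2/10)) = 10·log₁₀(79110000) = 79.0 dB SPL.

79.0 dB SPL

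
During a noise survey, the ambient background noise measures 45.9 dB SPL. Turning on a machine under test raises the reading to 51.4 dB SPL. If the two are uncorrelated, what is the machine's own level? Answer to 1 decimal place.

Subtract intensities: L_src = 10·log₁₀(10^(L_total/10) − 10^(L_bg/10)).
L_src = 10·log₁₀(10^(51.4/10) − 10^(45.9/10)) = 10·log₁₀(99130) = 50.0 dB SPL.

50.0 dB SPL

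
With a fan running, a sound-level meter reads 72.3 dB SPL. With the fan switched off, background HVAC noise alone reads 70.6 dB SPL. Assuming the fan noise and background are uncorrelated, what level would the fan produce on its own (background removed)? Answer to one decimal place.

Remove the background by subtracting linear intensities:
L_src = 10·log₁₀(10^(72.3/10) − 10^(70.6/10)) = 10·log₁₀(5501000) = 67.4 dB SPL.

67.4 dB SPL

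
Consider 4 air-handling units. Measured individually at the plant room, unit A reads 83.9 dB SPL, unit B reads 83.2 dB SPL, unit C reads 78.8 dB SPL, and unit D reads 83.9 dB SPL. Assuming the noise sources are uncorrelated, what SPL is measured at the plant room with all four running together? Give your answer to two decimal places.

Incoherent sources sum as intensities:
L_total = 10·log₁₀(10^(83.9/10) + 10^(83.2/10) + 10^(78.8/10) + 10^(83.9/10)) = 10·log₁₀(775700000) = 88.90 dB SPL.

88.90 dB SPL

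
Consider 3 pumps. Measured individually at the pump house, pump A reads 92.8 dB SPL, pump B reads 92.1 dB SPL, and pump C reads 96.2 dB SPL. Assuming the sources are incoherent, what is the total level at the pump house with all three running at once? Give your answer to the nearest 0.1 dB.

Incoherent sources sum as intensities:
L_total = 10·log₁₀(10^(92.8/10) + 10^(92.1/10) + 10^(96.2/10)) = 10·log₁₀(7696000000) = 98.9 dB SPL.

98.9 dB SPL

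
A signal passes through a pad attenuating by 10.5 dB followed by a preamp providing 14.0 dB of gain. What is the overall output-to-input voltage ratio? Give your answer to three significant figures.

Net gain = (−10.5) + 14.0 = 3.5 dB.
Voltage ratio = 10^(3.5/20) = 1.50.

1.50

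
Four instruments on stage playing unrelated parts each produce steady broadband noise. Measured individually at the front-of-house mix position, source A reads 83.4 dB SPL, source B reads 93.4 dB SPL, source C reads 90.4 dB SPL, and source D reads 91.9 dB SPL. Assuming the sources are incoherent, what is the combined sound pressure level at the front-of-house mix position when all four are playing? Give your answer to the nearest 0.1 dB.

Uncorrelated sources add in intensity (power), not in dB.
L_total = 10·log₁₀(10^(83.4/10) + 10^(93.4/10) + 10^(90.4/10) + 10^(91.9/10)) = 10·log₁₀(5052000000) = 97.0 dB SPL.

97.0 dB SPL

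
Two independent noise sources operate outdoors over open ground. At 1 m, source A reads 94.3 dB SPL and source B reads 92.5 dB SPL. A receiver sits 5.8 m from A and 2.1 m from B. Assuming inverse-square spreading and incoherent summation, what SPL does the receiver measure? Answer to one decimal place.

At the listener: L_A = 94.3 − 20·log₁₀(5.8) = 79.03 dB; L_B = 92.5 − 20·log₁₀(2.1) = 86.06 dB.
Combined: 10·log₁₀(10^(79.03/10)+10^(86.06/10)) = 86.8 dB SPL.

86.8 dB SPL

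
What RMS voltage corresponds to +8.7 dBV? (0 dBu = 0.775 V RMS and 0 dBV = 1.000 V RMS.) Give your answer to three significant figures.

2.72 V

V = 1.000 V × 10^(+8.7/20).
= 1.000 × 2.723 = 2.72 V.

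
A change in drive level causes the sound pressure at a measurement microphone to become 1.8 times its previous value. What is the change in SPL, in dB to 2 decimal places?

5.11 dB

SPL change from a pressure ratio uses the 20·log₁₀ form:
20·log₁₀(1.8) = 5.11 dB.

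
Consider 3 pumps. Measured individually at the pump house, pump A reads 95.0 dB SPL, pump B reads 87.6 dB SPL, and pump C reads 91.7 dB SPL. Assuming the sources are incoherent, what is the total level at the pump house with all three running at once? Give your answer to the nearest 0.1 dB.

97.2 dB SPL

Add the sources as powers (linear), then convert back to dB:
L_total = 10·log₁₀(10^(95.0/10) + 10^(87.6/10) + 10^(91.7/10)) = 10·log₁₀(5217000000) = 97.2 dB SPL.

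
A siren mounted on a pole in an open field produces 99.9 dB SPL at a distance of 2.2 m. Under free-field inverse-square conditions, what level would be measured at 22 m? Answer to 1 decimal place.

79.9 dB SPL

Inverse-square spreading gives ΔL = −20·log₁₀(d₂/d₁).
ΔL = −20·log₁₀(22/2.2) = -20.00 dB, so L₂ = 99.9 + (-20.00) = 79.9 dB SPL.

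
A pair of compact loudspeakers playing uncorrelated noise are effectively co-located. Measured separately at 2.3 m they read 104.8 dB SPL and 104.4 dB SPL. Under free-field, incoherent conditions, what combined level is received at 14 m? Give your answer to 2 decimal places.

Combined at 2.3 m: 10·log₁₀(10^(104.8/10)+10^(104.4/10)) = 107.615 dB SPL.
Then apply −20·log₁₀(14/2.3) = -15.688 dB → 91.93 dB SPL.

91.93 dB SPL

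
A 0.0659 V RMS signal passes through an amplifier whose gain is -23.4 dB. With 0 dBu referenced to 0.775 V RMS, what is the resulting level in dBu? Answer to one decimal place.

-44.8 dBu

Input level: 20·log₁₀(0.0659/0.775) = -21.41 dBu.
Output: -21.41 − 23.4 = -44.8 dBu.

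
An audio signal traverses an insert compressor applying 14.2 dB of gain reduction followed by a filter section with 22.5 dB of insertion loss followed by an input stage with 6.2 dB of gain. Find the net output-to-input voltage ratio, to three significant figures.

0.0299

Net gain = (−14.2) + (−22.5) + 6.2 = -30.5 dB.
Voltage ratio = 10^(-30.5/20) = 0.0299.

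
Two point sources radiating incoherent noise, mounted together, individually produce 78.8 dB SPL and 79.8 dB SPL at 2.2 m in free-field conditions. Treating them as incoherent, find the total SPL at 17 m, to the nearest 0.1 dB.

Combined at 2.2 m: 10·log₁₀(10^(78.8/10)+10^(79.8/10)) = 82.34 dB SPL.
Then apply −20·log₁₀(17/2.2) = -17.76 dB → 64.6 dB SPL.

64.6 dB SPL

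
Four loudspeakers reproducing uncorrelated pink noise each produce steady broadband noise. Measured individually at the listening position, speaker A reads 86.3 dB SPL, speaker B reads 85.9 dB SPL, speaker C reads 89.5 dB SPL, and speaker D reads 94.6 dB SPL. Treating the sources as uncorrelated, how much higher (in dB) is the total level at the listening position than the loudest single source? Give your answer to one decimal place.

2.0 dB

Uncorrelated sources add in intensity (power), not in dB.
L_total = 10·log₁₀(10^(86.3/10) + 10^(85.9/10) + 10^(89.5/10) + 10^(94.6/10)) = 96.62 dB SPL.
Excess over the loudest (94.6 dB): 96.62 − 94.6 = 2.0 dB.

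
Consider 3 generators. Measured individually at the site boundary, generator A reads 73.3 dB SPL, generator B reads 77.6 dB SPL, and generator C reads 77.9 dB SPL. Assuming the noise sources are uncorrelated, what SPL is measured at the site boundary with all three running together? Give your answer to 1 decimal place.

81.5 dB SPL

Add the sources as powers (linear), then convert back to dB:
L_total = 10·log₁₀(10^(73.3/10) + 10^(77.6/10) + 10^(77.9/10)) = 10·log₁₀(140600000) = 81.5 dB SPL.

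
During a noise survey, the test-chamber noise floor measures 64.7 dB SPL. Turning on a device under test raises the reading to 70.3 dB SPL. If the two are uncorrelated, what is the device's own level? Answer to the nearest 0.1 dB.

Subtract intensities: L_src = 10·log₁₀(10^(L_total/10) − 10^(L_bg/10)).
L_src = 10·log₁₀(10^(70.3/10) − 10^(64.7/10)) = 10·log₁₀(7764000) = 68.9 dB SPL.

68.9 dB SPL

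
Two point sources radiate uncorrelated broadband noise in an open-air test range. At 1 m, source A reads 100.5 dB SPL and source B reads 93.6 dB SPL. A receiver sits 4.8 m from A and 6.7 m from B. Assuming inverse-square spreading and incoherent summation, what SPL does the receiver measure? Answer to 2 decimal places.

87.31 dB SPL

At the listener: L_A = 100.5 − 20·log₁₀(4.8) = 86.875 dB; L_B = 93.6 − 20·log₁₀(6.7) = 77.079 dB.
Combined: 10·log₁₀(10^(86.875/10)+10^(77.079/10)) = 87.31 dB SPL.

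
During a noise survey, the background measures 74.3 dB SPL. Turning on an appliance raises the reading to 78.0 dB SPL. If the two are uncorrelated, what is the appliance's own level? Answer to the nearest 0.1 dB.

Subtract intensities: L_src = 10·log₁₀(10^(L_total/10) − 10^(L_bg/10)).
L_src = 10·log₁₀(10^(78.0/10) − 10^(74.3/10)) = 10·log₁₀(36180000) = 75.6 dB SPL.

75.6 dB SPL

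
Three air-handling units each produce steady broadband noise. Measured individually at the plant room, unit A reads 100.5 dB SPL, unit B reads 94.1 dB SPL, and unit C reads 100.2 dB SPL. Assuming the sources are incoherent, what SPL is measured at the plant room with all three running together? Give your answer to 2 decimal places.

Uncorrelated sources add in intensity (power), not in dB.
L_total = 10·log₁₀(10^(100.5/10) + 10^(94.1/10) + 10^(100.2/10)) = 10·log₁₀(24262000000) = 103.85 dB SPL.

103.85 dB SPL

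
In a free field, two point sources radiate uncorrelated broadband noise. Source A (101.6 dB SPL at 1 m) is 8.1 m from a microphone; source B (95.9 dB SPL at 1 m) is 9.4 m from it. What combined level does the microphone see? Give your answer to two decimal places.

84.22 dB SPL

At the listener: L_A = 101.6 − 20·log₁₀(8.1) = 83.430 dB; L_B = 95.9 − 20·log₁₀(9.4) = 76.437 dB.
Combined: 10·log₁₀(10^(83.430/10)+10^(76.437/10)) = 84.22 dB SPL.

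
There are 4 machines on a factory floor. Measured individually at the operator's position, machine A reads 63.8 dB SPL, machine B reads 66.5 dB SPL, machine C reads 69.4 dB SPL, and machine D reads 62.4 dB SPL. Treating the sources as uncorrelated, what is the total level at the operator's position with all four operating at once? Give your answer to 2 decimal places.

72.38 dB SPL

Add the sources as powers (linear), then convert back to dB:
L_total = 10·log₁₀(10^(63.8/10) + 10^(66.5/10) + 10^(69.4/10) + 10^(62.4/10)) = 10·log₁₀(17310000) = 72.38 dB SPL.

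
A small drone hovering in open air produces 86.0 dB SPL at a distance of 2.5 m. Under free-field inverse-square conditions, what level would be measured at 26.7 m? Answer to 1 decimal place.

65.4 dB SPL

Free-field point source: level drops by 20·log₁₀ of the distance ratio.
ΔL = −20·log₁₀(26.7/2.5) = -20.57 dB, so L₂ = 86.0 + (-20.57) = 65.4 dB SPL.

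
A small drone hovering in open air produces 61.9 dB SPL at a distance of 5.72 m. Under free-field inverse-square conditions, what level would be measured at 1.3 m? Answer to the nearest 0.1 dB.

Inverse-square spreading gives ΔL = −20·log₁₀(d₂/d₁).
ΔL = −20·log₁₀(1.3/5.72) = 12.87 dB, so L₂ = 61.9 + (12.87) = 74.8 dB SPL.

74.8 dB SPL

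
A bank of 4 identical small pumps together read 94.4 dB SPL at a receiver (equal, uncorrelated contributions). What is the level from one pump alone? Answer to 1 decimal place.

88.4 dB SPL

4 equal incoherent sources add 10·log₁₀(4) = 6.02 dB over one source.
L_one = 94.4 − 6.02 = 88.4 dB SPL.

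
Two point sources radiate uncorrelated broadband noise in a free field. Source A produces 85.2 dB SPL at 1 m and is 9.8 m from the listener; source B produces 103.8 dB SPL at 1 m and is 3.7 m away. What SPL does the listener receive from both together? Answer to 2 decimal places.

92.44 dB SPL

At the listener: L_A = 85.2 − 20·log₁₀(9.8) = 65.375 dB; L_B = 103.8 − 20·log₁₀(3.7) = 92.436 dB.
Combined: 10·log₁₀(10^(65.375/10)+10^(92.436/10)) = 92.44 dB SPL.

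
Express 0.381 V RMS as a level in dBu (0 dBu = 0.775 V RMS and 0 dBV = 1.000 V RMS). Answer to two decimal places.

dBu = 20·log₁₀(V / 0.775 V).
20·log₁₀(0.381/0.775) = -6.17 dBu.

-6.17 dBu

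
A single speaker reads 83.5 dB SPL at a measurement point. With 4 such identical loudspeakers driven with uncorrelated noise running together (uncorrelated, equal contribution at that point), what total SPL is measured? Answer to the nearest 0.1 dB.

4 equal incoherent sources raise the level by 10·log₁₀(4) = 6.02 dB.
L_total = 83.5 + 6.02 = 89.5 dB SPL.

89.5 dB SPL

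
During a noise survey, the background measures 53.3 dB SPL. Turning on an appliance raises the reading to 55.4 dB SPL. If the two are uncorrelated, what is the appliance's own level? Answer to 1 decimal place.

51.2 dB SPL

Remove the background by subtracting linear intensities:
L_src = 10·log₁₀(10^(55.4/10) − 10^(53.3/10)) = 10·log₁₀(132900) = 51.2 dB SPL.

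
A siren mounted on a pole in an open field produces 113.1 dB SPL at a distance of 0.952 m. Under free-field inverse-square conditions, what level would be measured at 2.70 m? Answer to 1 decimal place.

104.0 dB SPL

Inverse-square spreading gives ΔL = −20·log₁₀(d₂/d₁).
ΔL = −20·log₁₀(2.70/0.952) = -9.05 dB, so L₂ = 113.1 + (-9.05) = 104.0 dB SPL.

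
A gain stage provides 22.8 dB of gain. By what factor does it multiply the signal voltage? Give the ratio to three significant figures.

Voltage ratio = 10^(dB/20).
10^(22.8/20) = 10^(1.140) = 13.8.

13.8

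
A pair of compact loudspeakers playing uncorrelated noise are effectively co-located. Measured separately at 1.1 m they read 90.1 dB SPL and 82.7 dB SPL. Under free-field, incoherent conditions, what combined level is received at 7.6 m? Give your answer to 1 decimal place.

74.0 dB SPL

Combined at 1.1 m: 10·log₁₀(10^(90.1/10)+10^(82.7/10)) = 90.83 dB SPL.
Then apply −20·log₁₀(7.6/1.1) = -16.79 dB → 74.0 dB SPL.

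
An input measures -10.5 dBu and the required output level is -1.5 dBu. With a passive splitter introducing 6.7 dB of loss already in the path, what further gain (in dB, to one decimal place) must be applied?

The required make-up gain is the shortfall in the dB sum.
G = -1.5 − (-10.5) + 6.7 = 15.7 dB.

15.7 dB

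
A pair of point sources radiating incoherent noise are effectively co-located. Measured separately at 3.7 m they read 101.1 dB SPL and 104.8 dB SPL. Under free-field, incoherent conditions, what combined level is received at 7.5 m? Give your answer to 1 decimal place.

100.2 dB SPL

Combined at 3.7 m: 10·log₁₀(10^(101.1/10)+10^(104.8/10)) = 106.34 dB SPL.
Then apply −20·log₁₀(7.5/3.7) = -6.14 dB → 100.2 dB SPL.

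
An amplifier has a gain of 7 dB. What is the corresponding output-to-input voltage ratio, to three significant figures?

Voltage ratio = 10^(dB/20).
10^(7/20) = 10^(0.3500) = 2.24.

2.24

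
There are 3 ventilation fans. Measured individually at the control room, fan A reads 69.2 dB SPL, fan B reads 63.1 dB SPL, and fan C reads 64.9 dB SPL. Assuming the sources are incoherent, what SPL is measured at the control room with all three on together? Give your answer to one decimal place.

71.3 dB SPL

Incoherent sources sum as intensities:
L_total = 10·log₁₀(10^(69.2/10) + 10^(63.1/10) + 10^(64.9/10)) = 10·log₁₀(13450000) = 71.3 dB SPL.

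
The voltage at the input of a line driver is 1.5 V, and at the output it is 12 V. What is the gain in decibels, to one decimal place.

18.1 dB

Voltage ratio → dB uses the 20·log₁₀ form:
20·log₁₀(12/1.5) = 20·log₁₀(8.000) = 18.1 dB.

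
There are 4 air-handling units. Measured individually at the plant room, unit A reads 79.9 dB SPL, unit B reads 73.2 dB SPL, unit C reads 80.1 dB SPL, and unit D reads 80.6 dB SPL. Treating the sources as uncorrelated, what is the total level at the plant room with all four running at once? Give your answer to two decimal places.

85.26 dB SPL

Incoherent sources sum as intensities:
L_total = 10·log₁₀(10^(79.9/10) + 10^(73.2/10) + 10^(80.1/10) + 10^(80.6/10)) = 10·log₁₀(335800000) = 85.26 dB SPL.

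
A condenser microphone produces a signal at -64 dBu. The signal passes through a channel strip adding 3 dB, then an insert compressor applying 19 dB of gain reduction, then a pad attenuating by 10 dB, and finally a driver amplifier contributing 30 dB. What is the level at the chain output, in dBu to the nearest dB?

Gain stages sum in dB:
-64 + 3 − 19 − 10 + 30 = -60 dBu.

-60 dBu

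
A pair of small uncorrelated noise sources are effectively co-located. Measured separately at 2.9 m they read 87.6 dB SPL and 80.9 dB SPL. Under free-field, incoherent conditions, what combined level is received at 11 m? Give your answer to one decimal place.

76.9 dB SPL

Combined at 2.9 m: 10·log₁₀(10^(87.6/10)+10^(80.9/10)) = 88.44 dB SPL.
Then apply −20·log₁₀(11/2.9) = -11.58 dB → 76.9 dB SPL.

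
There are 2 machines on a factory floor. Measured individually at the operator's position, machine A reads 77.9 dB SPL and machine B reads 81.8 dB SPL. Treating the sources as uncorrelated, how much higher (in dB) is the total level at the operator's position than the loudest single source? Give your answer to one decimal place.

Uncorrelated sources add in intensity (power), not in dB.
L_total = 10·log₁₀(10^(77.9/10) + 10^(81.8/10)) = 83.28 dB SPL.
Excess over the loudest (81.8 dB): 83.28 − 81.8 = 1.5 dB.

1.5 dB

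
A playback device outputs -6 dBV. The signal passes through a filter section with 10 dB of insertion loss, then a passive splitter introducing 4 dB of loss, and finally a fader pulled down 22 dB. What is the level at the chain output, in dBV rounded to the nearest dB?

Gain stages sum in dB:
-6 − 10 − 4 − 22 = -42 dBV.

-42 dBV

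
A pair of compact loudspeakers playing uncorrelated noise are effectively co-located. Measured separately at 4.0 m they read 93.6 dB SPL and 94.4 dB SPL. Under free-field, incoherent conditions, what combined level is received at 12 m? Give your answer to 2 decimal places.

Combined at 4.0 m: 10·log₁₀(10^(93.6/10)+10^(94.4/10)) = 97.029 dB SPL.
Then apply −20·log₁₀(12/4.0) = -9.542 dB → 87.49 dB SPL.

87.49 dB SPL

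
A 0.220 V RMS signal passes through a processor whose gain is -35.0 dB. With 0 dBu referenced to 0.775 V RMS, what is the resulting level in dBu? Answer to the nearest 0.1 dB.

-45.9 dBu

Input level: 20·log₁₀(0.220/0.775) = -10.94 dBu.
Output: -10.94 − 35.0 = -45.9 dBu.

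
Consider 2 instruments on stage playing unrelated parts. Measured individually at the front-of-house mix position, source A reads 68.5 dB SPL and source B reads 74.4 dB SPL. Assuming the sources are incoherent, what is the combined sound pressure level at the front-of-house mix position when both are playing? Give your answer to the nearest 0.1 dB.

Incoherent sources sum as intensities:
L_total = 10·log₁₀(10^(68.5/10) + 10^(74.4/10)) = 10·log₁₀(34620000) = 75.4 dB SPL.

75.4 dB SPL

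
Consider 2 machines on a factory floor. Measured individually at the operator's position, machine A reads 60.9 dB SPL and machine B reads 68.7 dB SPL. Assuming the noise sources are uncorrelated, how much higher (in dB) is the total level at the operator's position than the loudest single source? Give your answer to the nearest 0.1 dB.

0.7 dB

Add the sources as powers (linear), then convert back to dB:
L_total = 10·log₁₀(10^(60.9/10) + 10^(68.7/10)) = 69.37 dB SPL.
Excess over the loudest (68.7 dB): 69.37 − 68.7 = 0.7 dB.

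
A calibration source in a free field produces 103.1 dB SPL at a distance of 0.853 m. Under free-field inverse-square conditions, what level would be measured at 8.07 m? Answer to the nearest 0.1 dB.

For a point source in a free field, ΔL = −20·log₁₀(d₂/d₁).
ΔL = −20·log₁₀(8.07/0.853) = -19.52 dB, so L₂ = 103.1 + (-19.52) = 83.6 dB SPL.

83.6 dB SPL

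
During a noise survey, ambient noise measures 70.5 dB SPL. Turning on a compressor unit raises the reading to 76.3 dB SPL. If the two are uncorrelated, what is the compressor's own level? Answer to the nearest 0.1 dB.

Background correction is a power subtraction:
L_src = 10·log₁₀(10^(76.3/10) − 10^(70.5/10)) = 10·log₁₀(31440000) = 75.0 dB SPL.

75.0 dB SPL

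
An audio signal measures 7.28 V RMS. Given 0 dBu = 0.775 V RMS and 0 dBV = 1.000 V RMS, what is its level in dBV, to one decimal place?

+17.2 dBV

dBV = 20·log₁₀(V / 1.000 V).
20·log₁₀(7.28/1.000) = +17.2 dBV.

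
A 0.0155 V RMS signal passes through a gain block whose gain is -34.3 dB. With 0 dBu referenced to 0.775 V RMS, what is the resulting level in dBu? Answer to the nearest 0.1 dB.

Input level: 20·log₁₀(0.0155/0.775) = -33.98 dBu.
Output: -33.98 − 34.3 = -68.3 dBu.

-68.3 dBu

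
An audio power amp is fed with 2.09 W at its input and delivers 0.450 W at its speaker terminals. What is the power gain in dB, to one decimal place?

Power is a power quantity, so gain = 10·log₁₀(P_out/P_in).
10·log₁₀(0.450/2.09) = 10·log₁₀(0.2153) = -6.7 dB.

-6.7 dB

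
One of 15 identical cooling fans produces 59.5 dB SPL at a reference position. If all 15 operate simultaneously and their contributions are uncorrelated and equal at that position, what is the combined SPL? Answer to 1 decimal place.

15 equal incoherent sources raise the level by 10·log₁₀(15) = 11.76 dB.
L_total = 59.5 + 11.76 = 71.3 dB SPL.

71.3 dB SPL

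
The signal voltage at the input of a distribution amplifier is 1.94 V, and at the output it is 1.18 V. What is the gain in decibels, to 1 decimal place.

Voltage ratio → dB uses the 20·log₁₀ form:
20·log₁₀(1.18/1.94) = 20·log₁₀(0.6082) = -4.3 dB.

-4.3 dB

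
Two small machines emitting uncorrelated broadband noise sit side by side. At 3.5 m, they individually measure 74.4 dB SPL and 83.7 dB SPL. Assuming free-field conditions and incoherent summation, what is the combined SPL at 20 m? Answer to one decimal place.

69.0 dB SPL

Combined at 3.5 m: 10·log₁₀(10^(74.4/10)+10^(83.7/10)) = 84.18 dB SPL.
Then apply −20·log₁₀(20/3.5) = -15.14 dB → 69.0 dB SPL.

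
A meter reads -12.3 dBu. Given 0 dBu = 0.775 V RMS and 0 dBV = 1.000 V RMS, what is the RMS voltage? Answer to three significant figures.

0.188 V

V = 0.775 V × 10^(-12.3/20).
= 0.775 × 0.2427 = 0.188 V.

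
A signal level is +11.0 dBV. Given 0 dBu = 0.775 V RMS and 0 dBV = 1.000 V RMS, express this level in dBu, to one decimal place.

+13.2 dBu

The offset between the scales is 20·log₁₀(0.775/1.000) = −2.214 dB.
So dBu = +11.0 + 2.214 = +13.2 dBu.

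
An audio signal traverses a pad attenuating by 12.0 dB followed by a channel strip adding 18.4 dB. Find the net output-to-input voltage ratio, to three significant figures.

Net gain = (−12.0) + 18.4 = 6.4 dB.
Voltage ratio = 10^(6.4/20) = 2.09.

2.09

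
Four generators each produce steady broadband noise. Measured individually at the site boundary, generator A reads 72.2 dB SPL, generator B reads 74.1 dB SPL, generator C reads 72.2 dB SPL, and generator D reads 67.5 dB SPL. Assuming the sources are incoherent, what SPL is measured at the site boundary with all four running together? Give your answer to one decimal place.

Add the sources as powers (linear), then convert back to dB:
L_total = 10·log₁₀(10^(72.2/10) + 10^(74.1/10) + 10^(72.2/10) + 10^(67.5/10)) = 10·log₁₀(64520000) = 78.1 dB SPL.

78.1 dB SPL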